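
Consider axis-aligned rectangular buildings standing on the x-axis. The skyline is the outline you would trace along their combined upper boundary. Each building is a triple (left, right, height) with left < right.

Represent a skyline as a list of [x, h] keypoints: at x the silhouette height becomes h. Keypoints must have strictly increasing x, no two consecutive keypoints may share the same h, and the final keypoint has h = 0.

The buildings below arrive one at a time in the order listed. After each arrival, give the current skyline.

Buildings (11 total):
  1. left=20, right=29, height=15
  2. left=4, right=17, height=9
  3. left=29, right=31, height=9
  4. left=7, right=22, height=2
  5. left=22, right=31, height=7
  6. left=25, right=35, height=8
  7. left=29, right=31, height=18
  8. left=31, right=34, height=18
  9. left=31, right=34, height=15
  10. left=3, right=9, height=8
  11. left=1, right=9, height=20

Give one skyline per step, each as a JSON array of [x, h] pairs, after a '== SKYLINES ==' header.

== SKYLINES ==
[[20,15],[29,0]]
[[4,9],[17,0],[20,15],[29,0]]
[[4,9],[17,0],[20,15],[29,9],[31,0]]
[[4,9],[17,2],[20,15],[29,9],[31,0]]
[[4,9],[17,2],[20,15],[29,9],[31,0]]
[[4,9],[17,2],[20,15],[29,9],[31,8],[35,0]]
[[4,9],[17,2],[20,15],[29,18],[31,8],[35,0]]
[[4,9],[17,2],[20,15],[29,18],[34,8],[35,0]]
[[4,9],[17,2],[20,15],[29,18],[34,8],[35,0]]
[[3,8],[4,9],[17,2],[20,15],[29,18],[34,8],[35,0]]
[[1,20],[9,9],[17,2],[20,15],[29,18],[34,8],[35,0]]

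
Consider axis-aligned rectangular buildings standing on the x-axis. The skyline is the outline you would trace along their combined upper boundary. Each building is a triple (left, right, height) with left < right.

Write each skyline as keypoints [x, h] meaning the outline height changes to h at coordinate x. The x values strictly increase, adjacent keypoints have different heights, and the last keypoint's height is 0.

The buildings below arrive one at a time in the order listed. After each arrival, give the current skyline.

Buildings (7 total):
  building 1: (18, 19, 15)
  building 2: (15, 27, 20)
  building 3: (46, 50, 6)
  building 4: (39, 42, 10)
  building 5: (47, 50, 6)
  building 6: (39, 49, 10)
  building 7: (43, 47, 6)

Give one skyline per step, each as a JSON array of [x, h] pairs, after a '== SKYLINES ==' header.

== SKYLINES ==
[[18,15],[19,0]]
[[15,20],[27,0]]
[[15,20],[27,0],[46,6],[50,0]]
[[15,20],[27,0],[39,10],[42,0],[46,6],[50,0]]
[[15,20],[27,0],[39,10],[42,0],[46,6],[50,0]]
[[15,20],[27,0],[39,10],[49,6],[50,0]]
[[15,20],[27,0],[39,10],[49,6],[50,0]]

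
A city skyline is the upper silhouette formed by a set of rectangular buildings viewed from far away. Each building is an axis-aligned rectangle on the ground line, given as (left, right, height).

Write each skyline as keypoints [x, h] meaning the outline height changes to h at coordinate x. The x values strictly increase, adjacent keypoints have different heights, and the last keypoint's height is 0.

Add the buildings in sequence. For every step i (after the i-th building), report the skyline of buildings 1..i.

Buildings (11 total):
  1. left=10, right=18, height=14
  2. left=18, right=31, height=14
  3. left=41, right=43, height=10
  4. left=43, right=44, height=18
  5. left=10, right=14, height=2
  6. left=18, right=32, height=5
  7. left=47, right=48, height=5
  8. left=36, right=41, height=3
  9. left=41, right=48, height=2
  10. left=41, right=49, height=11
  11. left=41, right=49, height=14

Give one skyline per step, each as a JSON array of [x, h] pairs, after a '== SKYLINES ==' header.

== SKYLINES ==
[[10,14],[18,0]]
[[10,14],[31,0]]
[[10,14],[31,0],[41,10],[43,0]]
[[10,14],[31,0],[41,10],[43,18],[44,0]]
[[10,14],[31,0],[41,10],[43,18],[44,0]]
[[10,14],[31,5],[32,0],[41,10],[43,18],[44,0]]
[[10,14],[31,5],[32,0],[41,10],[43,18],[44,0],[47,5],[48,0]]
[[10,14],[31,5],[32,0],[36,3],[41,10],[43,18],[44,0],[47,5],[48,0]]
[[10,14],[31,5],[32,0],[36,3],[41,10],[43,18],[44,2],[47,5],[48,0]]
[[10,14],[31,5],[32,0],[36,3],[41,11],[43,18],[44,11],[49,0]]
[[10,14],[31,5],[32,0],[36,3],[41,14],[43,18],[44,14],[49,0]]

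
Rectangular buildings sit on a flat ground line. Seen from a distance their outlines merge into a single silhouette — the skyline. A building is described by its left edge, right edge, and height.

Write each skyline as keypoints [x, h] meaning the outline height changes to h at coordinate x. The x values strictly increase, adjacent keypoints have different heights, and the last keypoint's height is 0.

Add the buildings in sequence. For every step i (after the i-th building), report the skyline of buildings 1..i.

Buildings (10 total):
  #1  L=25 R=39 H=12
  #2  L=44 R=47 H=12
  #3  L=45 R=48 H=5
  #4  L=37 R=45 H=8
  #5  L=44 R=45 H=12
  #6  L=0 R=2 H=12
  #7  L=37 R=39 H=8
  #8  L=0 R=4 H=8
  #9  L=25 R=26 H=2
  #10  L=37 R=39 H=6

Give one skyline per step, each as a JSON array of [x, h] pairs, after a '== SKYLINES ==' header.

== SKYLINES ==
[[25,12],[39,0]]
[[25,12],[39,0],[44,12],[47,0]]
[[25,12],[39,0],[44,12],[47,5],[48,0]]
[[25,12],[39,8],[44,12],[47,5],[48,0]]
[[25,12],[39,8],[44,12],[47,5],[48,0]]
[[0,12],[2,0],[25,12],[39,8],[44,12],[47,5],[48,0]]
[[0,12],[2,0],[25,12],[39,8],[44,12],[47,5],[48,0]]
[[0,12],[2,8],[4,0],[25,12],[39,8],[44,12],[47,5],[48,0]]
[[0,12],[2,8],[4,0],[25,12],[39,8],[44,12],[47,5],[48,0]]
[[0,12],[2,8],[4,0],[25,12],[39,8],[44,12],[47,5],[48,0]]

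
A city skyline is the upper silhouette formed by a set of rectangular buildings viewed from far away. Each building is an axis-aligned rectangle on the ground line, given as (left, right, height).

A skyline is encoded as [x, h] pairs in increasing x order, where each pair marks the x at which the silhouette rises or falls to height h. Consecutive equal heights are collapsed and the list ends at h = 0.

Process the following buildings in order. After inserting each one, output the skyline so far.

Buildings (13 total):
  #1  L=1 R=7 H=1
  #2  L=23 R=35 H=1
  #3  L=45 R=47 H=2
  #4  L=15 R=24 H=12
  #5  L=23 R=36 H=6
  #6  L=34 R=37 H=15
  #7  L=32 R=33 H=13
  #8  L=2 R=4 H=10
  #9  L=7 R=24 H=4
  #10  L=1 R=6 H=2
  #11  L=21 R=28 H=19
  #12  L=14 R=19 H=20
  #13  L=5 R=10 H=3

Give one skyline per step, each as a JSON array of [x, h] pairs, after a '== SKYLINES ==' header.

== SKYLINES ==
[[1,1],[7,0]]
[[1,1],[7,0],[23,1],[35,0]]
[[1,1],[7,0],[23,1],[35,0],[45,2],[47,0]]
[[1,1],[7,0],[15,12],[24,1],[35,0],[45,2],[47,0]]
[[1,1],[7,0],[15,12],[24,6],[36,0],[45,2],[47,0]]
[[1,1],[7,0],[15,12],[24,6],[34,15],[37,0],[45,2],[47,0]]
[[1,1],[7,0],[15,12],[24,6],[32,13],[33,6],[34,15],[37,0],[45,2],[47,0]]
[[1,1],[2,10],[4,1],[7,0],[15,12],[24,6],[32,13],[33,6],[34,15],[37,0],[45,2],[47,0]]
[[1,1],[2,10],[4,1],[7,4],[15,12],[24,6],[32,13],[33,6],[34,15],[37,0],[45,2],[47,0]]
[[1,2],[2,10],[4,2],[6,1],[7,4],[15,12],[24,6],[32,13],[33,6],[34,15],[37,0],[45,2],[47,0]]
[[1,2],[2,10],[4,2],[6,1],[7,4],[15,12],[21,19],[28,6],[32,13],[33,6],[34,15],[37,0],[45,2],[47,0]]
[[1,2],[2,10],[4,2],[6,1],[7,4],[14,20],[19,12],[21,19],[28,6],[32,13],[33,6],[34,15],[37,0],[45,2],[47,0]]
[[1,2],[2,10],[4,2],[5,3],[7,4],[14,20],[19,12],[21,19],[28,6],[32,13],[33,6],[34,15],[37,0],[45,2],[47,0]]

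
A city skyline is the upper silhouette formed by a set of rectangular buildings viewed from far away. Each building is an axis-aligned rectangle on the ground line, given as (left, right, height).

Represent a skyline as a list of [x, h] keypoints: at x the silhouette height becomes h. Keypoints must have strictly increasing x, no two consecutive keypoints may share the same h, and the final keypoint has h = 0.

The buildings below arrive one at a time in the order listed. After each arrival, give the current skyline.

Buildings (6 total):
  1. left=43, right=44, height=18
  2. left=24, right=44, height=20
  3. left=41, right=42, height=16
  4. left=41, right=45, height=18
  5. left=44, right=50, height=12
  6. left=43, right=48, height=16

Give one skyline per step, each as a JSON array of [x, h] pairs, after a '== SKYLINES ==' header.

== SKYLINES ==
[[43,18],[44,0]]
[[24,20],[44,0]]
[[24,20],[44,0]]
[[24,20],[44,18],[45,0]]
[[24,20],[44,18],[45,12],[50,0]]
[[24,20],[44,18],[45,16],[48,12],[50,0]]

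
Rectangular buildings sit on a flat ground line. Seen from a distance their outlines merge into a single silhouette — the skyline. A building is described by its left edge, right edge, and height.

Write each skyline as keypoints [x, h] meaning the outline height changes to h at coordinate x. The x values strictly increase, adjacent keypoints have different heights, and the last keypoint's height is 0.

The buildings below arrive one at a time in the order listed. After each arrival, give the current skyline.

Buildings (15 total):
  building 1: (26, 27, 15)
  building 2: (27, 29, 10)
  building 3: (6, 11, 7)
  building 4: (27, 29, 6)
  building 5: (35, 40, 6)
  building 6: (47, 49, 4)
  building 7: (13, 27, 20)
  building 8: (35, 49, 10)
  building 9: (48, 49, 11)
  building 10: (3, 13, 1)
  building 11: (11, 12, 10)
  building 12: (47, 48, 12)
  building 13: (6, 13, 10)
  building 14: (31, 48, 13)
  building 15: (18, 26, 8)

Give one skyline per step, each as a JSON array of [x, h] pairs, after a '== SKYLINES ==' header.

== SKYLINES ==
[[26,15],[27,0]]
[[26,15],[27,10],[29,0]]
[[6,7],[11,0],[26,15],[27,10],[29,0]]
[[6,7],[11,0],[26,15],[27,10],[29,0]]
[[6,7],[11,0],[26,15],[27,10],[29,0],[35,6],[40,0]]
[[6,7],[11,0],[26,15],[27,10],[29,0],[35,6],[40,0],[47,4],[49,0]]
[[6,7],[11,0],[13,20],[27,10],[29,0],[35,6],[40,0],[47,4],[49,0]]
[[6,7],[11,0],[13,20],[27,10],[29,0],[35,10],[49,0]]
[[6,7],[11,0],[13,20],[27,10],[29,0],[35,10],[48,11],[49,0]]
[[3,1],[6,7],[11,1],[13,20],[27,10],[29,0],[35,10],[48,11],[49,0]]
[[3,1],[6,7],[11,10],[12,1],[13,20],[27,10],[29,0],[35,10],[48,11],[49,0]]
[[3,1],[6,7],[11,10],[12,1],[13,20],[27,10],[29,0],[35,10],[47,12],[48,11],[49,0]]
[[3,1],[6,10],[13,20],[27,10],[29,0],[35,10],[47,12],[48,11],[49,0]]
[[3,1],[6,10],[13,20],[27,10],[29,0],[31,13],[48,11],[49,0]]
[[3,1],[6,10],[13,20],[27,10],[29,0],[31,13],[48,11],[49,0]]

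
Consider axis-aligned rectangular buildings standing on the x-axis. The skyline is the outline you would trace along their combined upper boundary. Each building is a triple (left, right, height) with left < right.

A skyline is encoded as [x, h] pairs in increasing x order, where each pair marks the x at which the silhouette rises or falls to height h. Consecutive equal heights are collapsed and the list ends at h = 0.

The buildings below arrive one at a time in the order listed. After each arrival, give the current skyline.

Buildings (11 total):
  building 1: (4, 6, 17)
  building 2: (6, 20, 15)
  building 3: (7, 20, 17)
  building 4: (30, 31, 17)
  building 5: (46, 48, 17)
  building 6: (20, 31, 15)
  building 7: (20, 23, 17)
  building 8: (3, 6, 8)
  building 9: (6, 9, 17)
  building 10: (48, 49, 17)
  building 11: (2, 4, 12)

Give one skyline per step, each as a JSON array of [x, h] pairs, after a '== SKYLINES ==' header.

== SKYLINES ==
[[4,17],[6,0]]
[[4,17],[6,15],[20,0]]
[[4,17],[6,15],[7,17],[20,0]]
[[4,17],[6,15],[7,17],[20,0],[30,17],[31,0]]
[[4,17],[6,15],[7,17],[20,0],[30,17],[31,0],[46,17],[48,0]]
[[4,17],[6,15],[7,17],[20,15],[30,17],[31,0],[46,17],[48,0]]
[[4,17],[6,15],[7,17],[23,15],[30,17],[31,0],[46,17],[48,0]]
[[3,8],[4,17],[6,15],[7,17],[23,15],[30,17],[31,0],[46,17],[48,0]]
[[3,8],[4,17],[23,15],[30,17],[31,0],[46,17],[48,0]]
[[3,8],[4,17],[23,15],[30,17],[31,0],[46,17],[49,0]]
[[2,12],[4,17],[23,15],[30,17],[31,0],[46,17],[49,0]]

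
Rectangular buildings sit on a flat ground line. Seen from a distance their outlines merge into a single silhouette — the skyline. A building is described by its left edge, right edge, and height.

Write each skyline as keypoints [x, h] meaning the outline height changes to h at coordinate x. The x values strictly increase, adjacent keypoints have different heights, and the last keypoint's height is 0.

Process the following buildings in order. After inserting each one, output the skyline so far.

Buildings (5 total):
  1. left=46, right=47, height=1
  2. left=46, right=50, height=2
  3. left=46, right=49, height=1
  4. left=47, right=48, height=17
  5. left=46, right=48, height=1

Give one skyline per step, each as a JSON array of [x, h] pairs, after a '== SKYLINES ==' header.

== SKYLINES ==
[[46,1],[47,0]]
[[46,2],[50,0]]
[[46,2],[50,0]]
[[46,2],[47,17],[48,2],[50,0]]
[[46,2],[47,17],[48,2],[50,0]]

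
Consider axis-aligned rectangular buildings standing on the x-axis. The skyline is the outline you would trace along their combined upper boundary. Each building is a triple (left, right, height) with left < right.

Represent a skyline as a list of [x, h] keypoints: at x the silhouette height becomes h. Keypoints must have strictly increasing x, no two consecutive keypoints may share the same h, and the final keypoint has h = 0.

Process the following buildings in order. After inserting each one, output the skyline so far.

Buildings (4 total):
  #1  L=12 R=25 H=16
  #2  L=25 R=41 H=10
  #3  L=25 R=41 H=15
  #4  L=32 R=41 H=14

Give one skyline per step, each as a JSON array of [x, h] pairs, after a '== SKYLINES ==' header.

== SKYLINES ==
[[12,16],[25,0]]
[[12,16],[25,10],[41,0]]
[[12,16],[25,15],[41,0]]
[[12,16],[25,15],[41,0]]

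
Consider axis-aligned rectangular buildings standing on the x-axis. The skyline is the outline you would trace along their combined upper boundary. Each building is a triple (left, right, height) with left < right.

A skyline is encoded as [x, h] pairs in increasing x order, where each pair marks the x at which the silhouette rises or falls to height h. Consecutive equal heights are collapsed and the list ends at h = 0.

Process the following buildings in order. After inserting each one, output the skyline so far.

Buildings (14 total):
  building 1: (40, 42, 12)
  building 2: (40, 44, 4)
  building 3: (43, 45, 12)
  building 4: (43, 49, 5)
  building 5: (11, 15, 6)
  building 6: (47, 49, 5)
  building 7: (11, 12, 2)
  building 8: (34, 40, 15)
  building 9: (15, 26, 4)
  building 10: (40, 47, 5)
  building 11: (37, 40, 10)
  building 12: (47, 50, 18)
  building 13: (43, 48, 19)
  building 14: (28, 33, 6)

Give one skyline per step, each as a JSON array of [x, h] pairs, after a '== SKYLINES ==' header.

== SKYLINES ==
[[40,12],[42,0]]
[[40,12],[42,4],[44,0]]
[[40,12],[42,4],[43,12],[45,0]]
[[40,12],[42,4],[43,12],[45,5],[49,0]]
[[11,6],[15,0],[40,12],[42,4],[43,12],[45,5],[49,0]]
[[11,6],[15,0],[40,12],[42,4],[43,12],[45,5],[49,0]]
[[11,6],[15,0],[40,12],[42,4],[43,12],[45,5],[49,0]]
[[11,6],[15,0],[34,15],[40,12],[42,4],[43,12],[45,5],[49,0]]
[[11,6],[15,4],[26,0],[34,15],[40,12],[42,4],[43,12],[45,5],[49,0]]
[[11,6],[15,4],[26,0],[34,15],[40,12],[42,5],[43,12],[45,5],[49,0]]
[[11,6],[15,4],[26,0],[34,15],[40,12],[42,5],[43,12],[45,5],[49,0]]
[[11,6],[15,4],[26,0],[34,15],[40,12],[42,5],[43,12],[45,5],[47,18],[50,0]]
[[11,6],[15,4],[26,0],[34,15],[40,12],[42,5],[43,19],[48,18],[50,0]]
[[11,6],[15,4],[26,0],[28,6],[33,0],[34,15],[40,12],[42,5],[43,19],[48,18],[50,0]]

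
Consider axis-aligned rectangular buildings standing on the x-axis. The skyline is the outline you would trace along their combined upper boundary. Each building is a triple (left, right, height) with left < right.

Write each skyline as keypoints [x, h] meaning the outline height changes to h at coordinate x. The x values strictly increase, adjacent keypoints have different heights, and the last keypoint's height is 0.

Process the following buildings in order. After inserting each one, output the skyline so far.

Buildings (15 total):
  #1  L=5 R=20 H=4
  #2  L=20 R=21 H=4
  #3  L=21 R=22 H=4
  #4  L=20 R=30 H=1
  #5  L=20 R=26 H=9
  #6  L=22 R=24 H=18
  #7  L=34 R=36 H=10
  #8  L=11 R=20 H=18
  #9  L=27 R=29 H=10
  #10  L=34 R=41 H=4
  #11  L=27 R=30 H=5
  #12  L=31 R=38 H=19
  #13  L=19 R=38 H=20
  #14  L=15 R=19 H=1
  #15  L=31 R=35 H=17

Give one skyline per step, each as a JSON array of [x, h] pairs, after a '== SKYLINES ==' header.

== SKYLINES ==
[[5,4],[20,0]]
[[5,4],[21,0]]
[[5,4],[22,0]]
[[5,4],[22,1],[30,0]]
[[5,4],[20,9],[26,1],[30,0]]
[[5,4],[20,9],[22,18],[24,9],[26,1],[30,0]]
[[5,4],[20,9],[22,18],[24,9],[26,1],[30,0],[34,10],[36,0]]
[[5,4],[11,18],[20,9],[22,18],[24,9],[26,1],[30,0],[34,10],[36,0]]
[[5,4],[11,18],[20,9],[22,18],[24,9],[26,1],[27,10],[29,1],[30,0],[34,10],[36,0]]
[[5,4],[11,18],[20,9],[22,18],[24,9],[26,1],[27,10],[29,1],[30,0],[34,10],[36,4],[41,0]]
[[5,4],[11,18],[20,9],[22,18],[24,9],[26,1],[27,10],[29,5],[30,0],[34,10],[36,4],[41,0]]
[[5,4],[11,18],[20,9],[22,18],[24,9],[26,1],[27,10],[29,5],[30,0],[31,19],[38,4],[41,0]]
[[5,4],[11,18],[19,20],[38,4],[41,0]]
[[5,4],[11,18],[19,20],[38,4],[41,0]]
[[5,4],[11,18],[19,20],[38,4],[41,0]]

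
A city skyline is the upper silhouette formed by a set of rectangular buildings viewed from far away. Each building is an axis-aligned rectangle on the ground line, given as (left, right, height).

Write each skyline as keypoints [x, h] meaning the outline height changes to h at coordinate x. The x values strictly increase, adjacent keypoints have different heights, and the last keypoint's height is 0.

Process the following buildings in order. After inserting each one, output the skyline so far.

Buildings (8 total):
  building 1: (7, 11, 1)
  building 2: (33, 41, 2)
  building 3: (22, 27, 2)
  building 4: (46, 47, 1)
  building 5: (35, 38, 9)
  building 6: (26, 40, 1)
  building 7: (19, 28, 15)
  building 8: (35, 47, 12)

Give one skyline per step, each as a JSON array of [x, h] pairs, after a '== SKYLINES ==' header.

== SKYLINES ==
[[7,1],[11,0]]
[[7,1],[11,0],[33,2],[41,0]]
[[7,1],[11,0],[22,2],[27,0],[33,2],[41,0]]
[[7,1],[11,0],[22,2],[27,0],[33,2],[41,0],[46,1],[47,0]]
[[7,1],[11,0],[22,2],[27,0],[33,2],[35,9],[38,2],[41,0],[46,1],[47,0]]
[[7,1],[11,0],[22,2],[27,1],[33,2],[35,9],[38,2],[41,0],[46,1],[47,0]]
[[7,1],[11,0],[19,15],[28,1],[33,2],[35,9],[38,2],[41,0],[46,1],[47,0]]
[[7,1],[11,0],[19,15],[28,1],[33,2],[35,12],[47,0]]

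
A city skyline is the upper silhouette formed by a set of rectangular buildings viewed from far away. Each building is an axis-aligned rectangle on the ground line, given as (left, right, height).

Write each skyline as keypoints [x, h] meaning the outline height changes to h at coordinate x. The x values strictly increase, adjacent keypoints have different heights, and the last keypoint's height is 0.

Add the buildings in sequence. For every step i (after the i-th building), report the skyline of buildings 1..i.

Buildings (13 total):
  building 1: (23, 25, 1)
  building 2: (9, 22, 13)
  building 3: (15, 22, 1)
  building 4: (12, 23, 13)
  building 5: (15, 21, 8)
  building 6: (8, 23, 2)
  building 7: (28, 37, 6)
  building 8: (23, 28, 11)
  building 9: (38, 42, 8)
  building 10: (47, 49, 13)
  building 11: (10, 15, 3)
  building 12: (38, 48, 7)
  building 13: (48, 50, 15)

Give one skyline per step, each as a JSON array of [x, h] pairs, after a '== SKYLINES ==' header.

== SKYLINES ==
[[23,1],[25,0]]
[[9,13],[22,0],[23,1],[25,0]]
[[9,13],[22,0],[23,1],[25,0]]
[[9,13],[23,1],[25,0]]
[[9,13],[23,1],[25,0]]
[[8,2],[9,13],[23,1],[25,0]]
[[8,2],[9,13],[23,1],[25,0],[28,6],[37,0]]
[[8,2],[9,13],[23,11],[28,6],[37,0]]
[[8,2],[9,13],[23,11],[28,6],[37,0],[38,8],[42,0]]
[[8,2],[9,13],[23,11],[28,6],[37,0],[38,8],[42,0],[47,13],[49,0]]
[[8,2],[9,13],[23,11],[28,6],[37,0],[38,8],[42,0],[47,13],[49,0]]
[[8,2],[9,13],[23,11],[28,6],[37,0],[38,8],[42,7],[47,13],[49,0]]
[[8,2],[9,13],[23,11],[28,6],[37,0],[38,8],[42,7],[47,13],[48,15],[50,0]]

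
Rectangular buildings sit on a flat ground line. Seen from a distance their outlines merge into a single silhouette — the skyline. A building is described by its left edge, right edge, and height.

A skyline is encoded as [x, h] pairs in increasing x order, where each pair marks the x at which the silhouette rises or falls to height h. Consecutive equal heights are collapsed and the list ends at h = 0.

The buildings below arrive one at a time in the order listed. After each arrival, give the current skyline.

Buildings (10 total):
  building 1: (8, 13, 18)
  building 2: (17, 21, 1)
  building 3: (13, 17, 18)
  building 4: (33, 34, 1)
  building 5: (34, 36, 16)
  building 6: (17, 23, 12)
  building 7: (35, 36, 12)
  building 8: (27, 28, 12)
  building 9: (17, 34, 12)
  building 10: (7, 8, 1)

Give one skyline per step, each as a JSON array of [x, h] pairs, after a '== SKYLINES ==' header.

== SKYLINES ==
[[8,18],[13,0]]
[[8,18],[13,0],[17,1],[21,0]]
[[8,18],[17,1],[21,0]]
[[8,18],[17,1],[21,0],[33,1],[34,0]]
[[8,18],[17,1],[21,0],[33,1],[34,16],[36,0]]
[[8,18],[17,12],[23,0],[33,1],[34,16],[36,0]]
[[8,18],[17,12],[23,0],[33,1],[34,16],[36,0]]
[[8,18],[17,12],[23,0],[27,12],[28,0],[33,1],[34,16],[36,0]]
[[8,18],[17,12],[34,16],[36,0]]
[[7,1],[8,18],[17,12],[34,16],[36,0]]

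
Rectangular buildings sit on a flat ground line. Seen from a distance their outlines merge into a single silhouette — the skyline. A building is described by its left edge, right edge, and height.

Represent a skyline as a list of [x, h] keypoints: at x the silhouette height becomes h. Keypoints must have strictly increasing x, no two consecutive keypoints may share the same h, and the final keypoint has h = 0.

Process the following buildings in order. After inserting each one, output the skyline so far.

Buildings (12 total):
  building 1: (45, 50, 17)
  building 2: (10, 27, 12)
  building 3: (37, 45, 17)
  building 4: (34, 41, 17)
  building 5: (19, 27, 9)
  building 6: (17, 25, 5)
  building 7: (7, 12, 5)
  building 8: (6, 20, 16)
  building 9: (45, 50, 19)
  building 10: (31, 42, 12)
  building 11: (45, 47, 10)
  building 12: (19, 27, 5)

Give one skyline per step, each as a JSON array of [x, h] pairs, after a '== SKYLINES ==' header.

== SKYLINES ==
[[45,17],[50,0]]
[[10,12],[27,0],[45,17],[50,0]]
[[10,12],[27,0],[37,17],[50,0]]
[[10,12],[27,0],[34,17],[50,0]]
[[10,12],[27,0],[34,17],[50,0]]
[[10,12],[27,0],[34,17],[50,0]]
[[7,5],[10,12],[27,0],[34,17],[50,0]]
[[6,16],[20,12],[27,0],[34,17],[50,0]]
[[6,16],[20,12],[27,0],[34,17],[45,19],[50,0]]
[[6,16],[20,12],[27,0],[31,12],[34,17],[45,19],[50,0]]
[[6,16],[20,12],[27,0],[31,12],[34,17],[45,19],[50,0]]
[[6,16],[20,12],[27,0],[31,12],[34,17],[45,19],[50,0]]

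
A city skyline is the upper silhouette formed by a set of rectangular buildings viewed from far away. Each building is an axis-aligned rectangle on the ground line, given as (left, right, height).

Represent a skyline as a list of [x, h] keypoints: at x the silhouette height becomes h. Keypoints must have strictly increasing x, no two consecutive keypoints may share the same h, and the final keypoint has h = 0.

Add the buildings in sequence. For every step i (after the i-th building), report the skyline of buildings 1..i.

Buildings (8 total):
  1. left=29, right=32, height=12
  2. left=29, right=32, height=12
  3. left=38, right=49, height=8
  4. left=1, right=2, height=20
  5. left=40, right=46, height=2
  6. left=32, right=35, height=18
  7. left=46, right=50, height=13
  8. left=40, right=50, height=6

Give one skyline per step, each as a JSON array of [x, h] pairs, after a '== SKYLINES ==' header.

== SKYLINES ==
[[29,12],[32,0]]
[[29,12],[32,0]]
[[29,12],[32,0],[38,8],[49,0]]
[[1,20],[2,0],[29,12],[32,0],[38,8],[49,0]]
[[1,20],[2,0],[29,12],[32,0],[38,8],[49,0]]
[[1,20],[2,0],[29,12],[32,18],[35,0],[38,8],[49,0]]
[[1,20],[2,0],[29,12],[32,18],[35,0],[38,8],[46,13],[50,0]]
[[1,20],[2,0],[29,12],[32,18],[35,0],[38,8],[46,13],[50,0]]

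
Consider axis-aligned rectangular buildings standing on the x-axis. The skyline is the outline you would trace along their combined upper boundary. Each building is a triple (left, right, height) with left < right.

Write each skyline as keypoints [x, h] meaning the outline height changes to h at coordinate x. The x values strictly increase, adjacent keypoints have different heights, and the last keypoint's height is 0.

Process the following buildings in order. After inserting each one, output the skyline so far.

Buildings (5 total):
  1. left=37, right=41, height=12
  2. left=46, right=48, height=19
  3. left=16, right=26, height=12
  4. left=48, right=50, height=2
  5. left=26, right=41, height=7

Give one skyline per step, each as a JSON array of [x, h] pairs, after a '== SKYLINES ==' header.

== SKYLINES ==
[[37,12],[41,0]]
[[37,12],[41,0],[46,19],[48,0]]
[[16,12],[26,0],[37,12],[41,0],[46,19],[48,0]]
[[16,12],[26,0],[37,12],[41,0],[46,19],[48,2],[50,0]]
[[16,12],[26,7],[37,12],[41,0],[46,19],[48,2],[50,0]]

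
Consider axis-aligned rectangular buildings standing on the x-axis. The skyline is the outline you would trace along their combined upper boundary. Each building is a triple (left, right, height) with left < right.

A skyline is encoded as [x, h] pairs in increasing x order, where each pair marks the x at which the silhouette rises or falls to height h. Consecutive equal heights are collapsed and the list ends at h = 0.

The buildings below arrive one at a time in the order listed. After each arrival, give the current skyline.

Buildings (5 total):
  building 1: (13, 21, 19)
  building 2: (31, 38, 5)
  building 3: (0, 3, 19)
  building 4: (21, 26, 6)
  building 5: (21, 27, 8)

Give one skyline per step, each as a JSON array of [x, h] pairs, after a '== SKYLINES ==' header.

== SKYLINES ==
[[13,19],[21,0]]
[[13,19],[21,0],[31,5],[38,0]]
[[0,19],[3,0],[13,19],[21,0],[31,5],[38,0]]
[[0,19],[3,0],[13,19],[21,6],[26,0],[31,5],[38,0]]
[[0,19],[3,0],[13,19],[21,8],[27,0],[31,5],[38,0]]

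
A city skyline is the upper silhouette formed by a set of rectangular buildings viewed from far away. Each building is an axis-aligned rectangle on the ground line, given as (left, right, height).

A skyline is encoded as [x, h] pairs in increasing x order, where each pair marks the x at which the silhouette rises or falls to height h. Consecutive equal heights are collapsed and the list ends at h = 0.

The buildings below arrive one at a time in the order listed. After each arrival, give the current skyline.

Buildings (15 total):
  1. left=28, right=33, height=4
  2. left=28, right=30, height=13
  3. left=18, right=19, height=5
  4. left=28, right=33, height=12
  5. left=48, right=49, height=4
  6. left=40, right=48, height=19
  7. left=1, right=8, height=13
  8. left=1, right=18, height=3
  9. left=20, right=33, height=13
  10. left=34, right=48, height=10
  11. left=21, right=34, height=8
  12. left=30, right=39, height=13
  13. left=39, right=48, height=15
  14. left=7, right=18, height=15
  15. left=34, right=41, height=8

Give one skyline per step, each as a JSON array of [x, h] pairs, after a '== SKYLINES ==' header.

== SKYLINES ==
[[28,4],[33,0]]
[[28,13],[30,4],[33,0]]
[[18,5],[19,0],[28,13],[30,4],[33,0]]
[[18,5],[19,0],[28,13],[30,12],[33,0]]
[[18,5],[19,0],[28,13],[30,12],[33,0],[48,4],[49,0]]
[[18,5],[19,0],[28,13],[30,12],[33,0],[40,19],[48,4],[49,0]]
[[1,13],[8,0],[18,5],[19,0],[28,13],[30,12],[33,0],[40,19],[48,4],[49,0]]
[[1,13],[8,3],[18,5],[19,0],[28,13],[30,12],[33,0],[40,19],[48,4],[49,0]]
[[1,13],[8,3],[18,5],[19,0],[20,13],[33,0],[40,19],[48,4],[49,0]]
[[1,13],[8,3],[18,5],[19,0],[20,13],[33,0],[34,10],[40,19],[48,4],[49,0]]
[[1,13],[8,3],[18,5],[19,0],[20,13],[33,8],[34,10],[40,19],[48,4],[49,0]]
[[1,13],[8,3],[18,5],[19,0],[20,13],[39,10],[40,19],[48,4],[49,0]]
[[1,13],[8,3],[18,5],[19,0],[20,13],[39,15],[40,19],[48,4],[49,0]]
[[1,13],[7,15],[18,5],[19,0],[20,13],[39,15],[40,19],[48,4],[49,0]]
[[1,13],[7,15],[18,5],[19,0],[20,13],[39,15],[40,19],[48,4],[49,0]]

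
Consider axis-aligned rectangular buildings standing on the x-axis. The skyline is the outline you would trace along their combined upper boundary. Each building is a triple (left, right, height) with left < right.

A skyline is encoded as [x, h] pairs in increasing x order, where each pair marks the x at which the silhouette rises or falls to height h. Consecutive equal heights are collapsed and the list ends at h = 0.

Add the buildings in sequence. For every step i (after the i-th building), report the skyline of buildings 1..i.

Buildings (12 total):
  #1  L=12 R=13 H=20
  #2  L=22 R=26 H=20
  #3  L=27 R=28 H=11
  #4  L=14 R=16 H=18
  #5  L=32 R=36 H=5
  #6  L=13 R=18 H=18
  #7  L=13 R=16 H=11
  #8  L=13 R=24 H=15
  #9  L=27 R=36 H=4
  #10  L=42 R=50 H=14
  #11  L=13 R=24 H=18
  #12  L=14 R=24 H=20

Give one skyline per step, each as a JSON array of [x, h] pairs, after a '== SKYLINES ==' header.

== SKYLINES ==
[[12,20],[13,0]]
[[12,20],[13,0],[22,20],[26,0]]
[[12,20],[13,0],[22,20],[26,0],[27,11],[28,0]]
[[12,20],[13,0],[14,18],[16,0],[22,20],[26,0],[27,11],[28,0]]
[[12,20],[13,0],[14,18],[16,0],[22,20],[26,0],[27,11],[28,0],[32,5],[36,0]]
[[12,20],[13,18],[18,0],[22,20],[26,0],[27,11],[28,0],[32,5],[36,0]]
[[12,20],[13,18],[18,0],[22,20],[26,0],[27,11],[28,0],[32,5],[36,0]]
[[12,20],[13,18],[18,15],[22,20],[26,0],[27,11],[28,0],[32,5],[36,0]]
[[12,20],[13,18],[18,15],[22,20],[26,0],[27,11],[28,4],[32,5],[36,0]]
[[12,20],[13,18],[18,15],[22,20],[26,0],[27,11],[28,4],[32,5],[36,0],[42,14],[50,0]]
[[12,20],[13,18],[22,20],[26,0],[27,11],[28,4],[32,5],[36,0],[42,14],[50,0]]
[[12,20],[13,18],[14,20],[26,0],[27,11],[28,4],[32,5],[36,0],[42,14],[50,0]]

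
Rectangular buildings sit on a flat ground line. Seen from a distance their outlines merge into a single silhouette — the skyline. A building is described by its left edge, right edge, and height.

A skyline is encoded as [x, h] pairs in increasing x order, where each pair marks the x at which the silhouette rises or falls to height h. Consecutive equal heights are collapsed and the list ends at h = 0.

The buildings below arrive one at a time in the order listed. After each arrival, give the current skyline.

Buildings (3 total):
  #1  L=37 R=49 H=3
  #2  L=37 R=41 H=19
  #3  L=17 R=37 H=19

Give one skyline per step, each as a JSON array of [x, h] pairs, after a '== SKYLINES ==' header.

== SKYLINES ==
[[37,3],[49,0]]
[[37,19],[41,3],[49,0]]
[[17,19],[41,3],[49,0]]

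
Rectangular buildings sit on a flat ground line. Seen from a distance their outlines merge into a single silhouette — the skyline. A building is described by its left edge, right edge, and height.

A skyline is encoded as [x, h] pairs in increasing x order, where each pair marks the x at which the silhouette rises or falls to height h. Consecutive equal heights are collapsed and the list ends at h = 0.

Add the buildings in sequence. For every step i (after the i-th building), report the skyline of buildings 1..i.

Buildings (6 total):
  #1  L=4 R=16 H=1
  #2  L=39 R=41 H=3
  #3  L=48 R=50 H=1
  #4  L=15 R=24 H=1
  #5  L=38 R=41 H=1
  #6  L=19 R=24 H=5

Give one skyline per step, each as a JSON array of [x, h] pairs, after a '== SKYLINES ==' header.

== SKYLINES ==
[[4,1],[16,0]]
[[4,1],[16,0],[39,3],[41,0]]
[[4,1],[16,0],[39,3],[41,0],[48,1],[50,0]]
[[4,1],[24,0],[39,3],[41,0],[48,1],[50,0]]
[[4,1],[24,0],[38,1],[39,3],[41,0],[48,1],[50,0]]
[[4,1],[19,5],[24,0],[38,1],[39,3],[41,0],[48,1],[50,0]]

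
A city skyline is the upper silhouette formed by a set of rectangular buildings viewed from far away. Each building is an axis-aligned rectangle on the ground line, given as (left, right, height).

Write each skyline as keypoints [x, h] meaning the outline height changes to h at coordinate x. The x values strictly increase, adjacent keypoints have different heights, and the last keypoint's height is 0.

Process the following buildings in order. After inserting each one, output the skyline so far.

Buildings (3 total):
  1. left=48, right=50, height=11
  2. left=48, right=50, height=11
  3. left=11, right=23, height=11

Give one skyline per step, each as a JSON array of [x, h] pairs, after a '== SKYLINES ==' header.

== SKYLINES ==
[[48,11],[50,0]]
[[48,11],[50,0]]
[[11,11],[23,0],[48,11],[50,0]]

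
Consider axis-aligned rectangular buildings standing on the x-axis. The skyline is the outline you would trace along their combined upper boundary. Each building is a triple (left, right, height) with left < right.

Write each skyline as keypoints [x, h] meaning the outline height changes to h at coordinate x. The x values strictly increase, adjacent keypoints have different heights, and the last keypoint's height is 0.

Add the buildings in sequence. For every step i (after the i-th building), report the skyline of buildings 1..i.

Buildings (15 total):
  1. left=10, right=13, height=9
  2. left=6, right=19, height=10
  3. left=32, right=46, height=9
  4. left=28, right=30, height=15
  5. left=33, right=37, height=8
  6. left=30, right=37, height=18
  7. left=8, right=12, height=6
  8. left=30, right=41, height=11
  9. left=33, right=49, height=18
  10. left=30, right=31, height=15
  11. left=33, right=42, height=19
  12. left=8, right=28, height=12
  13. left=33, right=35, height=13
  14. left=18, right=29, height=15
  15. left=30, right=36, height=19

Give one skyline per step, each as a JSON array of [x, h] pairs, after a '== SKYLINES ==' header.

== SKYLINES ==
[[10,9],[13,0]]
[[6,10],[19,0]]
[[6,10],[19,0],[32,9],[46,0]]
[[6,10],[19,0],[28,15],[30,0],[32,9],[46,0]]
[[6,10],[19,0],[28,15],[30,0],[32,9],[46,0]]
[[6,10],[19,0],[28,15],[30,18],[37,9],[46,0]]
[[6,10],[19,0],[28,15],[30,18],[37,9],[46,0]]
[[6,10],[19,0],[28,15],[30,18],[37,11],[41,9],[46,0]]
[[6,10],[19,0],[28,15],[30,18],[49,0]]
[[6,10],[19,0],[28,15],[30,18],[49,0]]
[[6,10],[19,0],[28,15],[30,18],[33,19],[42,18],[49,0]]
[[6,10],[8,12],[28,15],[30,18],[33,19],[42,18],[49,0]]
[[6,10],[8,12],[28,15],[30,18],[33,19],[42,18],[49,0]]
[[6,10],[8,12],[18,15],[30,18],[33,19],[42,18],[49,0]]
[[6,10],[8,12],[18,15],[30,19],[42,18],[49,0]]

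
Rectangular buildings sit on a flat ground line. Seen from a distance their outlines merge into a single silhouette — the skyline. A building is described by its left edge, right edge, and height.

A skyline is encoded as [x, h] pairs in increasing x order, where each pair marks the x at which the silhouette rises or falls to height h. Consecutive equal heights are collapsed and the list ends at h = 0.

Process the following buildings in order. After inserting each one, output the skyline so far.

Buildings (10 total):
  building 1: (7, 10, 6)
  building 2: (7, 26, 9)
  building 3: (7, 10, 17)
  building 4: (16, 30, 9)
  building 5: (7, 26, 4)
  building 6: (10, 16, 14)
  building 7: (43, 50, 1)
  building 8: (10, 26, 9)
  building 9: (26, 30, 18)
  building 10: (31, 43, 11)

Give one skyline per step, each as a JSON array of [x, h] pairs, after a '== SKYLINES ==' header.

== SKYLINES ==
[[7,6],[10,0]]
[[7,9],[26,0]]
[[7,17],[10,9],[26,0]]
[[7,17],[10,9],[30,0]]
[[7,17],[10,9],[30,0]]
[[7,17],[10,14],[16,9],[30,0]]
[[7,17],[10,14],[16,9],[30,0],[43,1],[50,0]]
[[7,17],[10,14],[16,9],[30,0],[43,1],[50,0]]
[[7,17],[10,14],[16,9],[26,18],[30,0],[43,1],[50,0]]
[[7,17],[10,14],[16,9],[26,18],[30,0],[31,11],[43,1],[50,0]]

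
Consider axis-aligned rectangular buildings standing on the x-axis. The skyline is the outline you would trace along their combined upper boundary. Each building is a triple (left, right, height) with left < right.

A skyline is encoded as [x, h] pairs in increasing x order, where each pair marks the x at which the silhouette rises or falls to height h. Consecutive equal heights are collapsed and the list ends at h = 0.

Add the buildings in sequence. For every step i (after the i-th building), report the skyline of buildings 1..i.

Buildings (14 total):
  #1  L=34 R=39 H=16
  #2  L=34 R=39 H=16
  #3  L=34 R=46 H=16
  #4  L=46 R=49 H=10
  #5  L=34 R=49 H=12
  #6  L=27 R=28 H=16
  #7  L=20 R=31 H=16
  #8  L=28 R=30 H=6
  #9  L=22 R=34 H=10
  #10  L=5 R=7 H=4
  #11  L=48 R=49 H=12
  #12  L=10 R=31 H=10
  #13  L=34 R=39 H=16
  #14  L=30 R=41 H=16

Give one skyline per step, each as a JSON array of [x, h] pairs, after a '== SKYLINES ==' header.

== SKYLINES ==
[[34,16],[39,0]]
[[34,16],[39,0]]
[[34,16],[46,0]]
[[34,16],[46,10],[49,0]]
[[34,16],[46,12],[49,0]]
[[27,16],[28,0],[34,16],[46,12],[49,0]]
[[20,16],[31,0],[34,16],[46,12],[49,0]]
[[20,16],[31,0],[34,16],[46,12],[49,0]]
[[20,16],[31,10],[34,16],[46,12],[49,0]]
[[5,4],[7,0],[20,16],[31,10],[34,16],[46,12],[49,0]]
[[5,4],[7,0],[20,16],[31,10],[34,16],[46,12],[49,0]]
[[5,4],[7,0],[10,10],[20,16],[31,10],[34,16],[46,12],[49,0]]
[[5,4],[7,0],[10,10],[20,16],[31,10],[34,16],[46,12],[49,0]]
[[5,4],[7,0],[10,10],[20,16],[46,12],[49,0]]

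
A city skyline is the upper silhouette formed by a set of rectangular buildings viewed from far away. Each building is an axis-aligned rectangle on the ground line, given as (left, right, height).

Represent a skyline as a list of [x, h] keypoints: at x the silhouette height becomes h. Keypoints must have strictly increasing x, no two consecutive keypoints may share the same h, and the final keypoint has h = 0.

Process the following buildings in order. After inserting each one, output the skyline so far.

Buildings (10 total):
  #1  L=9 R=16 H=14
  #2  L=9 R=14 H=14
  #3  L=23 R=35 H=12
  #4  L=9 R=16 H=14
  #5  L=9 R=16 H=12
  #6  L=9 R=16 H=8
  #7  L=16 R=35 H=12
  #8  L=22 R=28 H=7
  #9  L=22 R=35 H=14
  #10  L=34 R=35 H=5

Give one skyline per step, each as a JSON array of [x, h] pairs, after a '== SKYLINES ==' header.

== SKYLINES ==
[[9,14],[16,0]]
[[9,14],[16,0]]
[[9,14],[16,0],[23,12],[35,0]]
[[9,14],[16,0],[23,12],[35,0]]
[[9,14],[16,0],[23,12],[35,0]]
[[9,14],[16,0],[23,12],[35,0]]
[[9,14],[16,12],[35,0]]
[[9,14],[16,12],[35,0]]
[[9,14],[16,12],[22,14],[35,0]]
[[9,14],[16,12],[22,14],[35,0]]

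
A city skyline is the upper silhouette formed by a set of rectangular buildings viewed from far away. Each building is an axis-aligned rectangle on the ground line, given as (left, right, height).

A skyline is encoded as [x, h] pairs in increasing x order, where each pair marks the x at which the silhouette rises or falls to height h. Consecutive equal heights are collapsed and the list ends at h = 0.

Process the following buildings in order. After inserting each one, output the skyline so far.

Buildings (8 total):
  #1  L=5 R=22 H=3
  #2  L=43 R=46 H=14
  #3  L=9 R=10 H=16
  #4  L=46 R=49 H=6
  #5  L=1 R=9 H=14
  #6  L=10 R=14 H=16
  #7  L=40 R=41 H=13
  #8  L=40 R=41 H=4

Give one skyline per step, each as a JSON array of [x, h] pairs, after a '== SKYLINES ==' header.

== SKYLINES ==
[[5,3],[22,0]]
[[5,3],[22,0],[43,14],[46,0]]
[[5,3],[9,16],[10,3],[22,0],[43,14],[46,0]]
[[5,3],[9,16],[10,3],[22,0],[43,14],[46,6],[49,0]]
[[1,14],[9,16],[10,3],[22,0],[43,14],[46,6],[49,0]]
[[1,14],[9,16],[14,3],[22,0],[43,14],[46,6],[49,0]]
[[1,14],[9,16],[14,3],[22,0],[40,13],[41,0],[43,14],[46,6],[49,0]]
[[1,14],[9,16],[14,3],[22,0],[40,13],[41,0],[43,14],[46,6],[49,0]]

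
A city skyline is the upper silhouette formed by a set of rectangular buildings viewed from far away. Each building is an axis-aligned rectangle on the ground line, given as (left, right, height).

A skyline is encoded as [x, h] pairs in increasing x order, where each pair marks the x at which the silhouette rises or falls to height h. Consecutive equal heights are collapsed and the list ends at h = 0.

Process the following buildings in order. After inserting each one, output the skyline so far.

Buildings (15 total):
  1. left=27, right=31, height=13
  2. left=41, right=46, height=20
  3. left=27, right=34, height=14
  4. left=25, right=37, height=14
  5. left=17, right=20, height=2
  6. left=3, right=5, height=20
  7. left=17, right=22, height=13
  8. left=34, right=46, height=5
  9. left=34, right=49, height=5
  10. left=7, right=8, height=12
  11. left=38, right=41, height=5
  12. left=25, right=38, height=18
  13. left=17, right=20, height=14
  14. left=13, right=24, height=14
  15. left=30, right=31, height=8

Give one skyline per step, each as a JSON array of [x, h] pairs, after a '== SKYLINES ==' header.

== SKYLINES ==
[[27,13],[31,0]]
[[27,13],[31,0],[41,20],[46,0]]
[[27,14],[34,0],[41,20],[46,0]]
[[25,14],[37,0],[41,20],[46,0]]
[[17,2],[20,0],[25,14],[37,0],[41,20],[46,0]]
[[3,20],[5,0],[17,2],[20,0],[25,14],[37,0],[41,20],[46,0]]
[[3,20],[5,0],[17,13],[22,0],[25,14],[37,0],[41,20],[46,0]]
[[3,20],[5,0],[17,13],[22,0],[25,14],[37,5],[41,20],[46,0]]
[[3,20],[5,0],[17,13],[22,0],[25,14],[37,5],[41,20],[46,5],[49,0]]
[[3,20],[5,0],[7,12],[8,0],[17,13],[22,0],[25,14],[37,5],[41,20],[46,5],[49,0]]
[[3,20],[5,0],[7,12],[8,0],[17,13],[22,0],[25,14],[37,5],[41,20],[46,5],[49,0]]
[[3,20],[5,0],[7,12],[8,0],[17,13],[22,0],[25,18],[38,5],[41,20],[46,5],[49,0]]
[[3,20],[5,0],[7,12],[8,0],[17,14],[20,13],[22,0],[25,18],[38,5],[41,20],[46,5],[49,0]]
[[3,20],[5,0],[7,12],[8,0],[13,14],[24,0],[25,18],[38,5],[41,20],[46,5],[49,0]]
[[3,20],[5,0],[7,12],[8,0],[13,14],[24,0],[25,18],[38,5],[41,20],[46,5],[49,0]]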